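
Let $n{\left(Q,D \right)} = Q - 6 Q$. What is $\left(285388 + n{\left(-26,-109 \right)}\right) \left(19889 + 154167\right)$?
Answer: $49696121008$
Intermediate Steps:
$n{\left(Q,D \right)} = - 5 Q$
$\left(285388 + n{\left(-26,-109 \right)}\right) \left(19889 + 154167\right) = \left(285388 - -130\right) \left(19889 + 154167\right) = \left(285388 + 130\right) 174056 = 285518 \cdot 174056 = 49696121008$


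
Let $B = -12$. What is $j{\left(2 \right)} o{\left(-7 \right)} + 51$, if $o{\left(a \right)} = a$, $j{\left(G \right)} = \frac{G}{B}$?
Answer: $\frac{313}{6} \approx 52.167$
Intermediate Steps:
$j{\left(G \right)} = - \frac{G}{12}$ ($j{\left(G \right)} = \frac{G}{-12} = G \left(- \frac{1}{12}\right) = - \frac{G}{12}$)
$j{\left(2 \right)} o{\left(-7 \right)} + 51 = \left(- \frac{1}{12}\right) 2 \left(-7\right) + 51 = \left(- \frac{1}{6}\right) \left(-7\right) + 51 = \frac{7}{6} + 51 = \frac{313}{6}$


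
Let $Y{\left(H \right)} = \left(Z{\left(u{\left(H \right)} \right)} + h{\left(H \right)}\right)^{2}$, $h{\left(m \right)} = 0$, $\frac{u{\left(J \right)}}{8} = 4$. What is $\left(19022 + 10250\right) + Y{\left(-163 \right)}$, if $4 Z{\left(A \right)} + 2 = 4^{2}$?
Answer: $\frac{117137}{4} \approx 29284.0$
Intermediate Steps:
$u{\left(J \right)} = 32$ ($u{\left(J \right)} = 8 \cdot 4 = 32$)
$Z{\left(A \right)} = \frac{7}{2}$ ($Z{\left(A \right)} = - \frac{1}{2} + \frac{4^{2}}{4} = - \frac{1}{2} + \frac{1}{4} \cdot 16 = - \frac{1}{2} + 4 = \frac{7}{2}$)
$Y{\left(H \right)} = \frac{49}{4}$ ($Y{\left(H \right)} = \left(\frac{7}{2} + 0\right)^{2} = \left(\frac{7}{2}\right)^{2} = \frac{49}{4}$)
$\left(19022 + 10250\right) + Y{\left(-163 \right)} = \left(19022 + 10250\right) + \frac{49}{4} = 29272 + \frac{49}{4} = \frac{117137}{4}$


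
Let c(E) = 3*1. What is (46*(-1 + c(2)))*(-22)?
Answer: -2024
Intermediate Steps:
c(E) = 3
(46*(-1 + c(2)))*(-22) = (46*(-1 + 3))*(-22) = (46*2)*(-22) = 92*(-22) = -2024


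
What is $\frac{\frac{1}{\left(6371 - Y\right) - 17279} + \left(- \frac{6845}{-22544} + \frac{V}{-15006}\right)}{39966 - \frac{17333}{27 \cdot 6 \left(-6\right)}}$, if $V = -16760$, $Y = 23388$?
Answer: $\frac{27811223241237}{782830228292411540} \approx 3.5527 \cdot 10^{-5}$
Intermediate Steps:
$\frac{\frac{1}{\left(6371 - Y\right) - 17279} + \left(- \frac{6845}{-22544} + \frac{V}{-15006}\right)}{39966 - \frac{17333}{27 \cdot 6 \left(-6\right)}} = \frac{\frac{1}{\left(6371 - 23388\right) - 17279} - \left(- \frac{8380}{7503} - \frac{6845}{22544}\right)}{39966 - \frac{17333}{27 \cdot 6 \left(-6\right)}} = \frac{\frac{1}{\left(6371 - 23388\right) - 17279} - - \frac{240276755}{169147632}}{39966 - \frac{17333}{162 \left(-6\right)}} = \frac{\frac{1}{-17017 - 17279} + \left(\frac{6845}{22544} + \frac{8380}{7503}\right)}{39966 - \frac{17333}{-972}} = \frac{\frac{1}{-34296} + \frac{240276755}{169147632}}{39966 - - \frac{17333}{972}} = \frac{- \frac{1}{34296} + \frac{240276755}{169147632}}{39966 + \frac{17333}{972}} = \frac{114449478359}{80570655376 \cdot \frac{38864285}{972}} = \frac{114449478359}{80570655376} \cdot \frac{972}{38864285} = \frac{27811223241237}{782830228292411540}$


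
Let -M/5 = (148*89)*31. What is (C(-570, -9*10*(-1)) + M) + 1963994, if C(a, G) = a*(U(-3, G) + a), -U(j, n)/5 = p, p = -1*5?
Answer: 232984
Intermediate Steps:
p = -5
U(j, n) = 25 (U(j, n) = -5*(-5) = 25)
M = -2041660 (M = -5*148*89*31 = -65860*31 = -5*408332 = -2041660)
C(a, G) = a*(25 + a)
(C(-570, -9*10*(-1)) + M) + 1963994 = (-570*(25 - 570) - 2041660) + 1963994 = (-570*(-545) - 2041660) + 1963994 = (310650 - 2041660) + 1963994 = -1731010 + 1963994 = 232984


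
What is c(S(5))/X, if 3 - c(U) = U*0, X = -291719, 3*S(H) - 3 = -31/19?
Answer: -3/291719 ≈ -1.0284e-5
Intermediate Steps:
S(H) = 26/57 (S(H) = 1 + (-31/19)/3 = 1 + (-31*1/19)/3 = 1 + (⅓)*(-31/19) = 1 - 31/57 = 26/57)
c(U) = 3 (c(U) = 3 - U*0 = 3 - 1*0 = 3 + 0 = 3)
c(S(5))/X = 3/(-291719) = 3*(-1/291719) = -3/291719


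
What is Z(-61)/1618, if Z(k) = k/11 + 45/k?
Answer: -2108/542839 ≈ -0.0038833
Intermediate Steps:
Z(k) = 45/k + k/11 (Z(k) = k*(1/11) + 45/k = k/11 + 45/k = 45/k + k/11)
Z(-61)/1618 = (45/(-61) + (1/11)*(-61))/1618 = (45*(-1/61) - 61/11)*(1/1618) = (-45/61 - 61/11)*(1/1618) = -4216/671*1/1618 = -2108/542839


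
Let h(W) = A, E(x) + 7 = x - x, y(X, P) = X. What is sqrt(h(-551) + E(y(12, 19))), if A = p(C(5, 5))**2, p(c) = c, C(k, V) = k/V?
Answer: I*sqrt(6) ≈ 2.4495*I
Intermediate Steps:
E(x) = -7 (E(x) = -7 + (x - x) = -7 + 0 = -7)
A = 1 (A = (5/5)**2 = (5*(1/5))**2 = 1**2 = 1)
h(W) = 1
sqrt(h(-551) + E(y(12, 19))) = sqrt(1 - 7) = sqrt(-6) = I*sqrt(6)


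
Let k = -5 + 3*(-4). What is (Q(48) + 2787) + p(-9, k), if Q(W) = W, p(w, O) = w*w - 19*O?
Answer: 3239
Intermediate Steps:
k = -17 (k = -5 - 12 = -17)
p(w, O) = w**2 - 19*O
(Q(48) + 2787) + p(-9, k) = (48 + 2787) + ((-9)**2 - 19*(-17)) = 2835 + (81 + 323) = 2835 + 404 = 3239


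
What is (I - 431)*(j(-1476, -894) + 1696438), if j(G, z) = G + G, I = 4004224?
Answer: 6780367392398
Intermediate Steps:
j(G, z) = 2*G
(I - 431)*(j(-1476, -894) + 1696438) = (4004224 - 431)*(2*(-1476) + 1696438) = 4003793*(-2952 + 1696438) = 4003793*1693486 = 6780367392398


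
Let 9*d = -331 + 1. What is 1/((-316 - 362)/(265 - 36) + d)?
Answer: -687/27224 ≈ -0.025235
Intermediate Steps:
d = -110/3 (d = (-331 + 1)/9 = (1/9)*(-330) = -110/3 ≈ -36.667)
1/((-316 - 362)/(265 - 36) + d) = 1/((-316 - 362)/(265 - 36) - 110/3) = 1/(-678/229 - 110/3) = 1/(-27224/687) = -687/27224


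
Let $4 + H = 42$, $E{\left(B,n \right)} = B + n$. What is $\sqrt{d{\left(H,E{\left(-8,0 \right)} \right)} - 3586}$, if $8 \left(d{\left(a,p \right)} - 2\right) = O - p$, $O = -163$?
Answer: $\frac{3 i \sqrt{6406}}{4} \approx 60.028 i$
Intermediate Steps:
$H = 38$ ($H = -4 + 42 = 38$)
$d{\left(a,p \right)} = - \frac{147}{8} - \frac{p}{8}$ ($d{\left(a,p \right)} = 2 + \frac{-163 - p}{8} = 2 - \left(\frac{163}{8} + \frac{p}{8}\right) = - \frac{147}{8} - \frac{p}{8}$)
$\sqrt{d{\left(H,E{\left(-8,0 \right)} \right)} - 3586} = \sqrt{\left(- \frac{147}{8} - \frac{-8 + 0}{8}\right) - 3586} = \sqrt{\left(- \frac{147}{8} - -1\right) - 3586} = \sqrt{\left(- \frac{147}{8} + 1\right) - 3586} = \sqrt{- \frac{139}{8} - 3586} = \sqrt{- \frac{28827}{8}} = \frac{3 i \sqrt{6406}}{4}$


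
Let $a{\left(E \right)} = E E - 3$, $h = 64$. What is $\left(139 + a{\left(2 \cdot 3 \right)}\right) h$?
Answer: $11008$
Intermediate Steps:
$a{\left(E \right)} = -3 + E^{2}$ ($a{\left(E \right)} = E^{2} - 3 = -3 + E^{2}$)
$\left(139 + a{\left(2 \cdot 3 \right)}\right) h = \left(139 - \left(3 - \left(2 \cdot 3\right)^{2}\right)\right) 64 = \left(139 - \left(3 - 6^{2}\right)\right) 64 = \left(139 + \left(-3 + 36\right)\right) 64 = \left(139 + 33\right) 64 = 172 \cdot 64 = 11008$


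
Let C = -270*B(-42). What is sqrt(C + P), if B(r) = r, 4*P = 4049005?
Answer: sqrt(4094365)/2 ≈ 1011.7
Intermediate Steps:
P = 4049005/4 (P = (1/4)*4049005 = 4049005/4 ≈ 1.0123e+6)
C = 11340 (C = -270*(-42) = 11340)
sqrt(C + P) = sqrt(11340 + 4049005/4) = sqrt(4094365/4) = sqrt(4094365)/2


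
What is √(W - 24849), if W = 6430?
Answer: I*√18419 ≈ 135.72*I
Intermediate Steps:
√(W - 24849) = √(6430 - 24849) = √(-18419) = I*√18419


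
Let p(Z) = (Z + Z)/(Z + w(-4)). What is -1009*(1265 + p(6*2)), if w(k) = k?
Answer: -1279412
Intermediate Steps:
p(Z) = 2*Z/(-4 + Z) (p(Z) = (Z + Z)/(Z - 4) = (2*Z)/(-4 + Z) = 2*Z/(-4 + Z))
-1009*(1265 + p(6*2)) = -1009*(1265 + 2*(6*2)/(-4 + 6*2)) = -1009*(1265 + 2*12/(-4 + 12)) = -1009*(1265 + 2*12/8) = -1009*(1265 + 2*12*(1/8)) = -1009*(1265 + 3) = -1009*1268 = -1279412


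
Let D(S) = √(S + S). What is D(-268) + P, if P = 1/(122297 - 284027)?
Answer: -1/161730 + 2*I*√134 ≈ -6.1831e-6 + 23.152*I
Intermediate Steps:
D(S) = √2*√S (D(S) = √(2*S) = √2*√S)
P = -1/161730 (P = 1/(-161730) = -1/161730 ≈ -6.1831e-6)
D(-268) + P = √2*√(-268) - 1/161730 = √2*(2*I*√67) - 1/161730 = 2*I*√134 - 1/161730 = -1/161730 + 2*I*√134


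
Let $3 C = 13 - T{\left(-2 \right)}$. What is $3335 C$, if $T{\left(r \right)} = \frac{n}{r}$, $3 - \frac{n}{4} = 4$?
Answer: $\frac{36685}{3} \approx 12228.0$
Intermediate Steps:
$n = -4$ ($n = 12 - 16 = -4$)
$T{\left(r \right)} = - \frac{4}{r}$
$C = \frac{11}{3}$ ($C = \frac{13 - - \frac{4}{-2}}{3} = \frac{13 - \left(-4\right) \left(- \frac{1}{2}\right)}{3} = \frac{13 - 2}{3} = \frac{1}{3} \cdot 11 = \frac{11}{3} \approx 3.6667$)
$3335 C = 3335 \cdot \frac{11}{3} = \frac{36685}{3}$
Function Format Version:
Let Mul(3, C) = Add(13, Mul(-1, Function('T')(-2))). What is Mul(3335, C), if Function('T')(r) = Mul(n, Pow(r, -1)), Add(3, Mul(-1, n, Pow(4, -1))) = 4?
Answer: Rational(36685, 3) ≈ 12228.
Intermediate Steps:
n = -4 (n = Add(12, Mul(-4, 4)) = Add(12, -16) = -4)
Function('T')(r) = Mul(-4, Pow(r, -1))
C = Rational(11, 3) (C = Mul(Rational(1, 3), Add(13, Mul(-1, Mul(-4, Pow(-2, -1))))) = Mul(Rational(1, 3), Add(13, Mul(-1, Mul(-4, Rational(-1, 2))))) = Mul(Rational(1, 3), Add(13, Mul(-1, 2))) = Mul(Rational(1, 3), Add(13, -2)) = Mul(Rational(1, 3), 11) = Rational(11, 3) ≈ 3.6667)
Mul(3335, C) = Mul(3335, Rational(11, 3)) = Rational(36685, 3)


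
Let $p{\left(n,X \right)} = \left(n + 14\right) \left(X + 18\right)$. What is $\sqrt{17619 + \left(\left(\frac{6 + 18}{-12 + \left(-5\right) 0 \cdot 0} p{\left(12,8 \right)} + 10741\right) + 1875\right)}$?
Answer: $\sqrt{28883} \approx 169.95$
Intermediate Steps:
$p{\left(n,X \right)} = \left(14 + n\right) \left(18 + X\right)$
$\sqrt{17619 + \left(\left(\frac{6 + 18}{-12 + \left(-5\right) 0 \cdot 0} p{\left(12,8 \right)} + 10741\right) + 1875\right)} = \sqrt{17619 + \left(\left(\frac{6 + 18}{-12 + \left(-5\right) 0 \cdot 0} \left(252 + 14 \cdot 8 + 18 \cdot 12 + 8 \cdot 12\right) + 10741\right) + 1875\right)} = \sqrt{17619 + \left(\left(\frac{24}{-12 + 0 \cdot 0} \left(252 + 112 + 216 + 96\right) + 10741\right) + 1875\right)} = \sqrt{17619 + \left(\left(\frac{24}{-12 + 0} \cdot 676 + 10741\right) + 1875\right)} = \sqrt{17619 + \left(\left(\frac{24}{-12} \cdot 676 + 10741\right) + 1875\right)} = \sqrt{17619 + \left(\left(24 \left(- \frac{1}{12}\right) 676 + 10741\right) + 1875\right)} = \sqrt{17619 + \left(\left(\left(-2\right) 676 + 10741\right) + 1875\right)} = \sqrt{17619 + \left(\left(-1352 + 10741\right) + 1875\right)} = \sqrt{17619 + \left(9389 + 1875\right)} = \sqrt{17619 + 11264} = \sqrt{28883}$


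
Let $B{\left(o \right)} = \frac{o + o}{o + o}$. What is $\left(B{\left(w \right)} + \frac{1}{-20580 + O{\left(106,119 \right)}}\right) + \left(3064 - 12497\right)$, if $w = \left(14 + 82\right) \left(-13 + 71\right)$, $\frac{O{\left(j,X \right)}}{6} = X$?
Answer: $- \frac{187376113}{19866} \approx -9432.0$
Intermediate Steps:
$O{\left(j,X \right)} = 6 X$
$w = 5568$ ($w = 96 \cdot 58 = 5568$)
$B{\left(o \right)} = 1$ ($B{\left(o \right)} = \frac{2 o}{2 o} = 2 o \frac{1}{2 o} = 1$)
$\left(B{\left(w \right)} + \frac{1}{-20580 + O{\left(106,119 \right)}}\right) + \left(3064 - 12497\right) = \left(1 + \frac{1}{-20580 + 6 \cdot 119}\right) + \left(3064 - 12497\right) = \left(1 + \frac{1}{-20580 + 714}\right) - 9433 = \left(1 + \frac{1}{-19866}\right) - 9433 = \left(1 - \frac{1}{19866}\right) - 9433 = \frac{19865}{19866} - 9433 = - \frac{187376113}{19866}$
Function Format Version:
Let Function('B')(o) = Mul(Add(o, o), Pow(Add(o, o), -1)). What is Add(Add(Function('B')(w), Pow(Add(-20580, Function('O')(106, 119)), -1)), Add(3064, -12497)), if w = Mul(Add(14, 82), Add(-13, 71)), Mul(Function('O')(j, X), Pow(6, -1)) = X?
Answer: Rational(-187376113, 19866) ≈ -9432.0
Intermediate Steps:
Function('O')(j, X) = Mul(6, X)
w = 5568 (w = Mul(96, 58) = 5568)
Function('B')(o) = 1 (Function('B')(o) = Mul(Mul(2, o), Pow(Mul(2, o), -1)) = Mul(Mul(2, o), Mul(Rational(1, 2), Pow(o, -1))) = 1)
Add(Add(Function('B')(w), Pow(Add(-20580, Function('O')(106, 119)), -1)), Add(3064, -12497)) = Add(Add(1, Pow(Add(-20580, Mul(6, 119)), -1)), Add(3064, -12497)) = Add(Add(1, Pow(Add(-20580, 714), -1)), -9433) = Add(Add(1, Pow(-19866, -1)), -9433) = Add(Add(1, Rational(-1, 19866)), -9433) = Add(Rational(19865, 19866), -9433) = Rational(-187376113, 19866)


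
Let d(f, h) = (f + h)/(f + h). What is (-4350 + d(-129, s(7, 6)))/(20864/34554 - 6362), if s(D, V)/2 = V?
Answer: 75137673/109905842 ≈ 0.68365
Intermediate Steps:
s(D, V) = 2*V
d(f, h) = 1
(-4350 + d(-129, s(7, 6)))/(20864/34554 - 6362) = (-4350 + 1)/(20864/34554 - 6362) = -4349/(20864*(1/34554) - 6362) = -4349/(10432/17277 - 6362) = -4349/(-109905842/17277) = -4349*(-17277/109905842) = 75137673/109905842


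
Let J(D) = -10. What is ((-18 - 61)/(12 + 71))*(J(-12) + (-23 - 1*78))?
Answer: 8769/83 ≈ 105.65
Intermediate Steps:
((-18 - 61)/(12 + 71))*(J(-12) + (-23 - 1*78)) = ((-18 - 61)/(12 + 71))*(-10 + (-23 - 1*78)) = (-79/83)*(-10 + (-23 - 78)) = (-79*1/83)*(-10 - 101) = -79/83*(-111) = 8769/83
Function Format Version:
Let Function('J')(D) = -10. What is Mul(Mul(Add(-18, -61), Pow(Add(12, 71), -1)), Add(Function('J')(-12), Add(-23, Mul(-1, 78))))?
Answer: Rational(8769, 83) ≈ 105.65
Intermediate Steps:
Mul(Mul(Add(-18, -61), Pow(Add(12, 71), -1)), Add(Function('J')(-12), Add(-23, Mul(-1, 78)))) = Mul(Mul(Add(-18, -61), Pow(Add(12, 71), -1)), Add(-10, Add(-23, Mul(-1, 78)))) = Mul(Mul(-79, Pow(83, -1)), Add(-10, Add(-23, -78))) = Mul(Mul(-79, Rational(1, 83)), Add(-10, -101)) = Mul(Rational(-79, 83), -111) = Rational(8769, 83)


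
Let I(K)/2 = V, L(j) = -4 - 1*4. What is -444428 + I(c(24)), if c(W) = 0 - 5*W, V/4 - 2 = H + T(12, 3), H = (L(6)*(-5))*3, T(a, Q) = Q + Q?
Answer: -443404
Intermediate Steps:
T(a, Q) = 2*Q
L(j) = -8 (L(j) = -4 - 4 = -8)
H = 120 (H = -8*(-5)*3 = 40*3 = 120)
V = 512 (V = 8 + 4*(120 + 2*3) = 8 + 4*(120 + 6) = 8 + 4*126 = 8 + 504 = 512)
c(W) = -5*W
I(K) = 1024 (I(K) = 2*512 = 1024)
-444428 + I(c(24)) = -444428 + 1024 = -443404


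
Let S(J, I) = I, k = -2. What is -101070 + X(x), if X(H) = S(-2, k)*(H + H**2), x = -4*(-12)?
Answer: -105774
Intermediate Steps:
x = 48
X(H) = -2*H - 2*H**2 (X(H) = -2*(H + H**2) = -2*H - 2*H**2)
-101070 + X(x) = -101070 - 2*48*(1 + 48) = -101070 - 2*48*49 = -101070 - 4704 = -105774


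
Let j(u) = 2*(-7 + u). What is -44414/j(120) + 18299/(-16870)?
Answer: -376699877/1906310 ≈ -197.61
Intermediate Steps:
j(u) = -14 + 2*u
-44414/j(120) + 18299/(-16870) = -44414/(-14 + 2*120) + 18299/(-16870) = -44414/(-14 + 240) + 18299*(-1/16870) = -44414/226 - 18299/16870 = -44414*1/226 - 18299/16870 = -22207/113 - 18299/16870 = -376699877/1906310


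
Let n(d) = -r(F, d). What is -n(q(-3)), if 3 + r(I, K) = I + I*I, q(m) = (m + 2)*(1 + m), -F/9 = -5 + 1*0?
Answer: 2067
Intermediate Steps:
F = 45 (F = -9*(-5 + 1*0) = -9*(-5 + 0) = -9*(-5) = 45)
q(m) = (1 + m)*(2 + m) (q(m) = (2 + m)*(1 + m) = (1 + m)*(2 + m))
r(I, K) = -3 + I + I² (r(I, K) = -3 + (I + I*I) = -3 + (I + I²) = -3 + I + I²)
n(d) = -2067 (n(d) = -(-3 + 45 + 45²) = -(-3 + 45 + 2025) = -1*2067 = -2067)
-n(q(-3)) = -1*(-2067) = 2067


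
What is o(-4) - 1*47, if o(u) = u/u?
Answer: -46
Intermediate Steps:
o(u) = 1
o(-4) - 1*47 = 1 - 1*47 = 1 - 47 = -46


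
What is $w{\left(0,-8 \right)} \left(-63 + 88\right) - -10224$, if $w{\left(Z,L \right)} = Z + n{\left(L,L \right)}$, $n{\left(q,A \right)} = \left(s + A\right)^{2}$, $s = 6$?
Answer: $10324$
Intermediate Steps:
$n{\left(q,A \right)} = \left(6 + A\right)^{2}$
$w{\left(Z,L \right)} = Z + \left(6 + L\right)^{2}$
$w{\left(0,-8 \right)} \left(-63 + 88\right) - -10224 = \left(0 + \left(6 - 8\right)^{2}\right) \left(-63 + 88\right) - -10224 = \left(0 + \left(-2\right)^{2}\right) 25 + 10224 = \left(0 + 4\right) 25 + 10224 = 4 \cdot 25 + 10224 = 100 + 10224 = 10324$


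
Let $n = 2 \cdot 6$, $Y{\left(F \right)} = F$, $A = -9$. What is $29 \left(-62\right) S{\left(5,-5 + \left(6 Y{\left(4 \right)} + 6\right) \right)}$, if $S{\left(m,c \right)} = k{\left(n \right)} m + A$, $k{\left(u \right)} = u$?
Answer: $-91698$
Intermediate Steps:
$n = 12$
$S{\left(m,c \right)} = -9 + 12 m$ ($S{\left(m,c \right)} = 12 m - 9 = -9 + 12 m$)
$29 \left(-62\right) S{\left(5,-5 + \left(6 Y{\left(4 \right)} + 6\right) \right)} = 29 \left(-62\right) \left(-9 + 12 \cdot 5\right) = - 1798 \left(-9 + 60\right) = \left(-1798\right) 51 = -91698$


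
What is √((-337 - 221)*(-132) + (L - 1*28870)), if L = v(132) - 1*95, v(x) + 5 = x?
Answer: √44818 ≈ 211.70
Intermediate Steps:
v(x) = -5 + x
L = 32 (L = (-5 + 132) - 1*95 = 127 - 95 = 32)
√((-337 - 221)*(-132) + (L - 1*28870)) = √((-337 - 221)*(-132) + (32 - 1*28870)) = √(-558*(-132) + (32 - 28870)) = √(73656 - 28838) = √44818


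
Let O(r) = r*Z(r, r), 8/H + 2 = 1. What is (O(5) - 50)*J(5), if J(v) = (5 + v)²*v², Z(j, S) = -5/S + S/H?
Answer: -290625/2 ≈ -1.4531e+5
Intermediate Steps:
H = -8 (H = 8/(-2 + 1) = 8/(-1) = 8*(-1) = -8)
Z(j, S) = -5/S - S/8 (Z(j, S) = -5/S + S/(-8) = -5/S + S*(-⅛) = -5/S - S/8)
J(v) = v²*(5 + v)²
O(r) = r*(-5/r - r/8)
(O(5) - 50)*J(5) = ((-5 - ⅛*5²) - 50)*(5²*(5 + 5)²) = ((-5 - ⅛*25) - 50)*(25*10²) = ((-5 - 25/8) - 50)*(25*100) = (-65/8 - 50)*2500 = -465/8*2500 = -290625/2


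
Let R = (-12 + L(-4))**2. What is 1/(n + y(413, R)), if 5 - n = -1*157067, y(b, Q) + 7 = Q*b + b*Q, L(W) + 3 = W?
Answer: 1/455251 ≈ 2.1966e-6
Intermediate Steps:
L(W) = -3 + W
R = 361 (R = (-12 + (-3 - 4))**2 = (-12 - 7)**2 = (-19)**2 = 361)
y(b, Q) = -7 + 2*Q*b (y(b, Q) = -7 + (Q*b + b*Q) = -7 + (Q*b + Q*b) = -7 + 2*Q*b)
n = 157072 (n = 5 - (-1)*157067 = 5 - 1*(-157067) = 5 + 157067 = 157072)
1/(n + y(413, R)) = 1/(157072 + (-7 + 2*361*413)) = 1/(157072 + (-7 + 298186)) = 1/(157072 + 298179) = 1/455251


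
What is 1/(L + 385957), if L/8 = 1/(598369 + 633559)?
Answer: 153991/59433904388 ≈ 2.5910e-6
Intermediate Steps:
L = 1/153991 (L = 8/(598369 + 633559) = 8/1231928 = 8*(1/1231928) = 1/153991 ≈ 6.4939e-6)
1/(L + 385957) = 1/(1/153991 + 385957) = 1/(59433904388/153991) = 153991/59433904388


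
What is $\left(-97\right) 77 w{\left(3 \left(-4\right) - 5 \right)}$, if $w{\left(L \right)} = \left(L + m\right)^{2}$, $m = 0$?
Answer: $-2158541$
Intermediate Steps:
$w{\left(L \right)} = L^{2}$ ($w{\left(L \right)} = \left(L + 0\right)^{2} = L^{2}$)
$\left(-97\right) 77 w{\left(3 \left(-4\right) - 5 \right)} = \left(-97\right) 77 \left(3 \left(-4\right) - 5\right)^{2} = - 7469 \left(-12 - 5\right)^{2} = - 7469 \left(-17\right)^{2} = \left(-7469\right) 289 = -2158541$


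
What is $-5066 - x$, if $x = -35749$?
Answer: $30683$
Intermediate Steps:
$-5066 - x = -5066 - -35749 = -5066 + 35749 = 30683$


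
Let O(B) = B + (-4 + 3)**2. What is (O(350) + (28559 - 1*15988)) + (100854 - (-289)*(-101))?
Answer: 84587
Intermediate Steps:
O(B) = 1 + B (O(B) = B + (-1)**2 = B + 1 = 1 + B)
(O(350) + (28559 - 1*15988)) + (100854 - (-289)*(-101)) = ((1 + 350) + (28559 - 1*15988)) + (100854 - (-289)*(-101)) = (351 + (28559 - 15988)) + (100854 - 1*29189) = (351 + 12571) + (100854 - 29189) = 12922 + 71665 = 84587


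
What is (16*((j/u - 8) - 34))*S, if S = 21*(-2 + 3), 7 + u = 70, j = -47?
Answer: -43088/3 ≈ -14363.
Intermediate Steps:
u = 63 (u = -7 + 70 = 63)
S = 21 (S = 21*1 = 21)
(16*((j/u - 8) - 34))*S = (16*((-47/63 - 8) - 34))*21 = (16*(-551/63 - 34))*21 = (16*(-2693/63))*21 = -43088/63*21 = -43088/3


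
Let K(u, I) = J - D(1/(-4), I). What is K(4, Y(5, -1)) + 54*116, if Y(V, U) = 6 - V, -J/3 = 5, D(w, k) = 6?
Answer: 6243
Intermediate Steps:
J = -15 (J = -3*5 = -15)
K(u, I) = -21 (K(u, I) = -15 - 1*6 = -15 - 6 = -21)
K(4, Y(5, -1)) + 54*116 = -21 + 54*116 = -21 + 6264 = 6243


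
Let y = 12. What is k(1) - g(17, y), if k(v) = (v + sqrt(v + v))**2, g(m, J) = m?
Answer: -14 + 2*sqrt(2) ≈ -11.172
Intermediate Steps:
k(v) = (v + sqrt(2)*sqrt(v))**2 (k(v) = (v + sqrt(2*v))**2 = (v + sqrt(2)*sqrt(v))**2)
k(1) - g(17, y) = (1 + sqrt(2)*sqrt(1))**2 - 1*17 = (1 + sqrt(2)*1)**2 - 17 = (1 + sqrt(2))**2 - 17 = -17 + (1 + sqrt(2))**2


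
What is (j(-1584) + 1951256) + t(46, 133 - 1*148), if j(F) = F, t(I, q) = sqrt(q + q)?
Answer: 1949672 + I*sqrt(30) ≈ 1.9497e+6 + 5.4772*I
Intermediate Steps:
t(I, q) = sqrt(2)*sqrt(q) (t(I, q) = sqrt(2*q) = sqrt(2)*sqrt(q))
(j(-1584) + 1951256) + t(46, 133 - 1*148) = (-1584 + 1951256) + sqrt(2)*sqrt(133 - 1*148) = 1949672 + sqrt(2)*sqrt(133 - 148) = 1949672 + sqrt(2)*sqrt(-15) = 1949672 + sqrt(2)*(I*sqrt(15)) = 1949672 + I*sqrt(30)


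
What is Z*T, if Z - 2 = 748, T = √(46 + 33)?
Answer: 750*√79 ≈ 6666.1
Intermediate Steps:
T = √79 ≈ 8.8882
Z = 750 (Z = 2 + 748 = 750)
Z*T = 750*√79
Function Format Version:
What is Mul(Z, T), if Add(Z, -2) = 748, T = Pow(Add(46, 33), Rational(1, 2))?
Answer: Mul(750, Pow(79, Rational(1, 2))) ≈ 6666.1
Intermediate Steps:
T = Pow(79, Rational(1, 2)) ≈ 8.8882
Z = 750 (Z = Add(2, 748) = 750)
Mul(Z, T) = Mul(750, Pow(79, Rational(1, 2)))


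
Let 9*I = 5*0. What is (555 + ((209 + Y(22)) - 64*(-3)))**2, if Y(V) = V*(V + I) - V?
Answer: 2010724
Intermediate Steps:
I = 0 (I = (5*0)/9 = (1/9)*0 = 0)
Y(V) = V**2 - V (Y(V) = V*(V + 0) - V = V*V - V = V**2 - V)
(555 + ((209 + Y(22)) - 64*(-3)))**2 = (555 + ((209 + 22*(-1 + 22)) - 64*(-3)))**2 = (555 + ((209 + 22*21) + 192))**2 = (555 + ((209 + 462) + 192))**2 = (555 + (671 + 192))**2 = (555 + 863)**2 = 1418**2 = 2010724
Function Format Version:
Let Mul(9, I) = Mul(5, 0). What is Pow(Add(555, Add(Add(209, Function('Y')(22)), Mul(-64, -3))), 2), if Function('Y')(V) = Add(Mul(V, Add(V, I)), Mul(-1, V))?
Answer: 2010724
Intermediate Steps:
I = 0 (I = Mul(Rational(1, 9), Mul(5, 0)) = Mul(Rational(1, 9), 0) = 0)
Function('Y')(V) = Add(Pow(V, 2), Mul(-1, V)) (Function('Y')(V) = Add(Mul(V, Add(V, 0)), Mul(-1, V)) = Add(Mul(V, V), Mul(-1, V)) = Add(Pow(V, 2), Mul(-1, V)))
Pow(Add(555, Add(Add(209, Function('Y')(22)), Mul(-64, -3))), 2) = Pow(Add(555, Add(Add(209, Mul(22, Add(-1, 22))), Mul(-64, -3))), 2) = Pow(Add(555, Add(Add(209, Mul(22, 21)), 192)), 2) = Pow(Add(555, Add(Add(209, 462), 192)), 2) = Pow(Add(555, Add(671, 192)), 2) = Pow(Add(555, 863), 2) = Pow(1418, 2) = 2010724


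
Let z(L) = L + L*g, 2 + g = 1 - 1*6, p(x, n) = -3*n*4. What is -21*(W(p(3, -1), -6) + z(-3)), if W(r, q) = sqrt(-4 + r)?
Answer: -378 - 42*sqrt(2) ≈ -437.40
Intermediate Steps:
p(x, n) = -12*n
g = -7 (g = -2 + (1 - 1*6) = -2 + (1 - 6) = -2 - 5 = -7)
z(L) = -6*L (z(L) = L + L*(-7) = L - 7*L = -6*L)
-21*(W(p(3, -1), -6) + z(-3)) = -21*(sqrt(-4 - 12*(-1)) - 6*(-3)) = -21*(sqrt(-4 + 12) + 18) = -21*(sqrt(8) + 18) = -21*(2*sqrt(2) + 18) = -21*(18 + 2*sqrt(2)) = -378 - 42*sqrt(2)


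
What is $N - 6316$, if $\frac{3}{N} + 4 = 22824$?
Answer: $- \frac{144131117}{22820} \approx -6316.0$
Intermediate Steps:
$N = \frac{3}{22820}$ ($N = \frac{3}{-4 + 22824} = \frac{3}{22820} \approx 0.00013146$)
$N - 6316 = \frac{3}{22820} - 6316 = - \frac{144131117}{22820}$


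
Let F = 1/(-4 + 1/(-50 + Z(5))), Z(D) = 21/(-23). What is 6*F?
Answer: -2342/1569 ≈ -1.4927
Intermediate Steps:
Z(D) = -21/23 (Z(D) = 21*(-1/23) = -21/23)
F = -1171/4707 (F = 1/(-4 + 1/(-50 - 21/23)) = 1/(-4 + 1/(-1171/23)) = 1/(-4 - 23/1171) = 1/(-4707/1171) = -1171/4707 ≈ -0.24878)
6*F = 6*(-1171/4707) = -2342/1569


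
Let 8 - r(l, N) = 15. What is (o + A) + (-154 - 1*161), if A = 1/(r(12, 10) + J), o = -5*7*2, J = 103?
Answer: -36959/96 ≈ -384.99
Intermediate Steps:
r(l, N) = -7 (r(l, N) = 8 - 1*15 = 8 - 15 = -7)
o = -70 (o = -35*2 = -70)
A = 1/96 (A = 1/(-7 + 103) = 1/96 ≈ 0.010417)
(o + A) + (-154 - 1*161) = (-70 + 1/96) + (-154 - 1*161) = -6719/96 + (-154 - 161) = -6719/96 - 315 = -36959/96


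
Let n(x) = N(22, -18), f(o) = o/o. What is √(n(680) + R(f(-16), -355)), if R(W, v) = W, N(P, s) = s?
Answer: I*√17 ≈ 4.1231*I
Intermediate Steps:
f(o) = 1
n(x) = -18
√(n(680) + R(f(-16), -355)) = √(-18 + 1) = √(-17) = I*√17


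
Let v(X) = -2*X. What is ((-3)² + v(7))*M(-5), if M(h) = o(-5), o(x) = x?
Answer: 25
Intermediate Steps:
M(h) = -5
((-3)² + v(7))*M(-5) = ((-3)² - 2*7)*(-5) = (9 - 14)*(-5) = -5*(-5) = 25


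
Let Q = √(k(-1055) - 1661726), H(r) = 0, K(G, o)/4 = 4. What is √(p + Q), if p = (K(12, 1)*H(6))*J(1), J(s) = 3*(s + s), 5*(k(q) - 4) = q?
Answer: √7*33917^(¼)*√I ≈ 25.389 + 25.389*I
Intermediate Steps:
k(q) = 4 + q/5
J(s) = 6*s (J(s) = 3*(2*s) = 6*s)
K(G, o) = 16 (K(G, o) = 4*4 = 16)
Q = 7*I*√33917 (Q = √((4 + (⅕)*(-1055)) - 1661726) = √((4 - 211) - 1661726) = √(-207 - 1661726) = √(-1661933) = 7*I*√33917 ≈ 1289.2*I)
p = 0 (p = (16*0)*(6*1) = 0*6 = 0)
√(p + Q) = √(0 + 7*I*√33917) = √(7*I*√33917) = √7*33917^(¼)*√I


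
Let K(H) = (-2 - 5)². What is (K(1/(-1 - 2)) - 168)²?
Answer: 14161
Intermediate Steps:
K(H) = 49 (K(H) = (-7)² = 49)
(K(1/(-1 - 2)) - 168)² = (49 - 168)² = (-119)² = 14161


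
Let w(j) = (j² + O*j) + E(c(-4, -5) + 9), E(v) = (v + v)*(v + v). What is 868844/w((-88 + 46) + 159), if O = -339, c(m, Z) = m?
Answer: -434422/12937 ≈ -33.580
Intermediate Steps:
E(v) = 4*v² (E(v) = (2*v)*(2*v) = 4*v²)
w(j) = 100 + j² - 339*j (w(j) = (j² - 339*j) + 4*(-4 + 9)² = (j² - 339*j) + 4*5² = (j² - 339*j) + 4*25 = (j² - 339*j) + 100 = 100 + j² - 339*j)
868844/w((-88 + 46) + 159) = 868844/(100 + ((-88 + 46) + 159)² - 339*((-88 + 46) + 159)) = 868844/(100 + (-42 + 159)² - 339*(-42 + 159)) = 868844/(100 + 117² - 339*117) = 868844/(100 + 13689 - 39663) = 868844/(-25874) = 868844*(-1/25874) = -434422/12937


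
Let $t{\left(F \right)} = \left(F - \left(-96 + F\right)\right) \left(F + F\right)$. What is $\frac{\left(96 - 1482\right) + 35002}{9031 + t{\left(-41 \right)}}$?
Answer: $\frac{33616}{1159} \approx 29.004$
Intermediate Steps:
$t{\left(F \right)} = 192 F$ ($t{\left(F \right)} = 96 \cdot 2 F = 192 F$)
$\frac{\left(96 - 1482\right) + 35002}{9031 + t{\left(-41 \right)}} = \frac{\left(96 - 1482\right) + 35002}{9031 + 192 \left(-41\right)} = \frac{\left(96 - 1482\right) + 35002}{9031 - 7872} = \frac{-1386 + 35002}{1159} = 33616 \cdot \frac{1}{1159} = \frac{33616}{1159}$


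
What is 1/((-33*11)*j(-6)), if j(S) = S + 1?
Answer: 1/1815 ≈ 0.00055096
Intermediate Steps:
j(S) = 1 + S
1/((-33*11)*j(-6)) = 1/((-33*11)*(1 - 6)) = 1/(-363*(-5)) = 1/1815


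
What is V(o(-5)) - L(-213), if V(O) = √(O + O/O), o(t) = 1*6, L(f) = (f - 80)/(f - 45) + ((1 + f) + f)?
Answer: 109357/258 + √7 ≈ 426.51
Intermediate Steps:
L(f) = 1 + 2*f + (-80 + f)/(-45 + f) (L(f) = (-80 + f)/(-45 + f) + (1 + 2*f) = 1 + 2*f + (-80 + f)/(-45 + f))
o(t) = 6
V(O) = √(1 + O) (V(O) = √(O + 1) = √(1 + O))
V(o(-5)) - L(-213) = √(1 + 6) - (-125 - 88*(-213) + 2*(-213)²)/(-45 - 213) = √7 - (-125 + 18744 + 2*45369)/(-258) = √7 - (-1)*(-125 + 18744 + 90738)/258 = √7 - (-1)*109357/258 = √7 - 1*(-109357/258) = √7 + 109357/258 = 109357/258 + √7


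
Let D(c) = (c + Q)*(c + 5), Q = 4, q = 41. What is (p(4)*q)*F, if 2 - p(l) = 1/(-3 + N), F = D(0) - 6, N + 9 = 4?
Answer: 4879/4 ≈ 1219.8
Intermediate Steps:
D(c) = (4 + c)*(5 + c) (D(c) = (c + 4)*(c + 5) = (4 + c)*(5 + c))
N = -5 (N = -9 + 4 = -5)
F = 14 (F = (20 + 0² + 9*0) - 6 = (20 + 0 + 0) - 6 = 20 - 6 = 14)
p(l) = 17/8 (p(l) = 2 - 1/(-3 - 5) = 2 - 1/(-8) = 2 - 1*(-⅛) = 2 + ⅛ = 17/8)
(p(4)*q)*F = ((17/8)*41)*14 = (697/8)*14 = 4879/4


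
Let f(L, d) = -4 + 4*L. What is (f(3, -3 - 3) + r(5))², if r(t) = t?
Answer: 169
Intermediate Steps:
(f(3, -3 - 3) + r(5))² = ((-4 + 4*3) + 5)² = ((-4 + 12) + 5)² = (8 + 5)² = 13² = 169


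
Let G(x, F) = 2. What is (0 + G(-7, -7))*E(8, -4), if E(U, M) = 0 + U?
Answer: 16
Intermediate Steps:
E(U, M) = U
(0 + G(-7, -7))*E(8, -4) = (0 + 2)*8 = 2*8 = 16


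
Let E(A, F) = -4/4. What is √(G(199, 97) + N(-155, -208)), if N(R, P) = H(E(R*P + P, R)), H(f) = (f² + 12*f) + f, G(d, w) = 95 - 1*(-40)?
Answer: √123 ≈ 11.091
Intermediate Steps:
E(A, F) = -1 (E(A, F) = -4*¼ = -1)
G(d, w) = 135 (G(d, w) = 95 + 40 = 135)
H(f) = f² + 13*f
N(R, P) = -12 (N(R, P) = -(13 - 1) = -1*12 = -12)
√(G(199, 97) + N(-155, -208)) = √(135 - 12) = √123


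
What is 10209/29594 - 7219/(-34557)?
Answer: 566431499/1022679858 ≈ 0.55387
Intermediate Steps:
10209/29594 - 7219/(-34557) = 10209*(1/29594) - 7219*(-1/34557) = 10209/29594 + 7219/34557 = 566431499/1022679858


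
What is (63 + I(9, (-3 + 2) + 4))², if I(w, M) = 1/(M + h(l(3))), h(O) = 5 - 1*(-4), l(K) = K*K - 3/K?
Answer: 573049/144 ≈ 3979.5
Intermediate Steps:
l(K) = K² - 3/K
h(O) = 9 (h(O) = 5 + 4 = 9)
I(w, M) = 1/(9 + M) (I(w, M) = 1/(M + 9) = 1/(9 + M))
(63 + I(9, (-3 + 2) + 4))² = (63 + 1/(9 + ((-3 + 2) + 4)))² = (63 + 1/(9 + (-1 + 4)))² = (63 + 1/(9 + 3))² = (63 + 1/12)² = (757/12)² = 573049/144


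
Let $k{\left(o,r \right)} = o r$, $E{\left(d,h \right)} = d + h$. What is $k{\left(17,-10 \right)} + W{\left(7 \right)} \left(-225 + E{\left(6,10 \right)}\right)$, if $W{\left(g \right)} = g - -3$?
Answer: $-2260$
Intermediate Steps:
$W{\left(g \right)} = 3 + g$ ($W{\left(g \right)} = g + 3 = 3 + g$)
$k{\left(17,-10 \right)} + W{\left(7 \right)} \left(-225 + E{\left(6,10 \right)}\right) = 17 \left(-10\right) + \left(3 + 7\right) \left(-225 + \left(6 + 10\right)\right) = -170 + 10 \left(-225 + 16\right) = -170 + 10 \left(-209\right) = -170 - 2090 = -2260$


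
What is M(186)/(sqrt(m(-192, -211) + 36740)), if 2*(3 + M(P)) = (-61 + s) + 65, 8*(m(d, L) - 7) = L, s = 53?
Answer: 51*sqrt(587530)/293765 ≈ 0.13307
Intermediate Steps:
m(d, L) = 7 + L/8
M(P) = 51/2 (M(P) = -3 + ((-61 + 53) + 65)/2 = -3 + (-8 + 65)/2 = -3 + (1/2)*57 = -3 + 57/2 = 51/2)
M(186)/(sqrt(m(-192, -211) + 36740)) = 51/(2*(sqrt((7 + (1/8)*(-211)) + 36740))) = 51/(2*(sqrt((7 - 211/8) + 36740))) = 51/(2*(sqrt(-155/8 + 36740))) = 51/(2*(sqrt(293765/8))) = 51/(2*((sqrt(587530)/4))) = 51*(2*sqrt(587530)/293765)/2 = 51*sqrt(587530)/293765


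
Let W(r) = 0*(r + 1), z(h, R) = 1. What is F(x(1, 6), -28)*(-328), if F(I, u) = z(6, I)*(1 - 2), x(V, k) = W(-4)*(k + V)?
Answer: 328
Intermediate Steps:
W(r) = 0 (W(r) = 0*(1 + r) = 0)
x(V, k) = 0 (x(V, k) = 0*(k + V) = 0*(V + k) = 0)
F(I, u) = -1 (F(I, u) = 1*(1 - 2) = 1*(-1) = -1)
F(x(1, 6), -28)*(-328) = -1*(-328) = 328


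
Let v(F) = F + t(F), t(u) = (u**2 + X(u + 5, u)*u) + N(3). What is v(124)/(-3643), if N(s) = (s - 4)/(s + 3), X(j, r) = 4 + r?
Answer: -188231/21858 ≈ -8.6115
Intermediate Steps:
N(s) = (-4 + s)/(3 + s)
t(u) = -1/6 + u**2 + u*(4 + u) (t(u) = (u**2 + (4 + u)*u) + (-4 + 3)/(3 + 3) = (u**2 + u*(4 + u)) - 1/6 = -1/6 + u**2 + u*(4 + u))
v(F) = -1/6 + 2*F**2 + 5*F (v(F) = F + (-1/6 + 2*F**2 + 4*F) = -1/6 + 2*F**2 + 5*F)
v(124)/(-3643) = (-1/6 + 2*124**2 + 5*124)/(-3643) = (-1/6 + 2*15376 + 620)*(-1/3643) = (-1/6 + 30752 + 620)*(-1/3643) = (188231/6)*(-1/3643) = -188231/21858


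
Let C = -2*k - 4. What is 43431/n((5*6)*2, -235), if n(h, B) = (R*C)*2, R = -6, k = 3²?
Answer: 14477/88 ≈ 164.51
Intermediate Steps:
k = 9
C = -22 (C = -2*9 - 4 = -18 - 4 = -22)
n(h, B) = 264 (n(h, B) = -6*(-22)*2 = 132*2 = 264)
43431/n((5*6)*2, -235) = 43431/264 = 43431*(1/264) = 14477/88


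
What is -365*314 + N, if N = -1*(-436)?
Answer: -114174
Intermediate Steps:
N = 436
-365*314 + N = -365*314 + 436 = -114610 + 436 = -114174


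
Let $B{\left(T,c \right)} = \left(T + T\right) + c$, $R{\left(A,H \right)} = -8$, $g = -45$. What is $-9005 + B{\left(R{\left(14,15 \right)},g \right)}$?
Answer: $-9066$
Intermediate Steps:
$B{\left(T,c \right)} = c + 2 T$ ($B{\left(T,c \right)} = 2 T + c = c + 2 T$)
$-9005 + B{\left(R{\left(14,15 \right)},g \right)} = -9005 + \left(-45 + 2 \left(-8\right)\right) = -9005 - 61 = -9066$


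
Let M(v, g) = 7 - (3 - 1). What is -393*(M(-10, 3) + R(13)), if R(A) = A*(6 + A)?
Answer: -99036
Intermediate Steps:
M(v, g) = 5 (M(v, g) = 7 - 1*2 = 7 - 2 = 5)
-393*(M(-10, 3) + R(13)) = -393*(5 + 13*(6 + 13)) = -393*(5 + 13*19) = -393*(5 + 247) = -393*252 = -99036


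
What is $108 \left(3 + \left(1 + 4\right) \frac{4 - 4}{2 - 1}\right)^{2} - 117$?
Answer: $855$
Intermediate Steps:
$108 \left(3 + \left(1 + 4\right) \frac{4 - 4}{2 - 1}\right)^{2} - 117 = 108 \left(3 + 5 \cdot \frac{0}{1}\right)^{2} - 117 = 108 \left(3 + 5 \cdot 0 \cdot 1\right)^{2} - 117 = 108 \left(3 + 5 \cdot 0\right)^{2} - 117 = 108 \left(3 + 0\right)^{2} - 117 = 108 \cdot 3^{2} - 117 = 108 \cdot 9 - 117 = 972 - 117 = 855$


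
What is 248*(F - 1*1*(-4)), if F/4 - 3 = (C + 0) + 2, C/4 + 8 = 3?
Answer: -13888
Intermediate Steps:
C = -20 (C = -32 + 4*3 = -32 + 12 = -20)
F = -60 (F = 12 + 4*((-20 + 0) + 2) = 12 + 4*(-20 + 2) = 12 + 4*(-18) = 12 - 72 = -60)
248*(F - 1*1*(-4)) = 248*(-60 - 1*1*(-4)) = 248*(-60 - 1*(-4)) = 248*(-60 + 4) = 248*(-56) = -13888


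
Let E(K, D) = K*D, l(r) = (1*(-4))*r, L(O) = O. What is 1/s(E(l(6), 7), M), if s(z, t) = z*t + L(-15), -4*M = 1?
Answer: 1/27 ≈ 0.037037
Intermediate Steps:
M = -¼ (M = -¼*1 = -¼ ≈ -0.25000)
l(r) = -4*r
E(K, D) = D*K
s(z, t) = -15 + t*z (s(z, t) = z*t - 15 = t*z - 15 = -15 + t*z)
1/s(E(l(6), 7), M) = 1/(-15 - 7*(-4*6)/4) = 1/(-15 - 7*(-24)/4) = 1/(-15 - ¼*(-168)) = 1/(-15 + 42) = 1/27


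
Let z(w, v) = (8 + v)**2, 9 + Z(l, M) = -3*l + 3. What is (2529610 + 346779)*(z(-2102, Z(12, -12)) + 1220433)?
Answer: 3513765162121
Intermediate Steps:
Z(l, M) = -6 - 3*l (Z(l, M) = -9 + (-3*l + 3) = -9 + (3 - 3*l) = -6 - 3*l)
(2529610 + 346779)*(z(-2102, Z(12, -12)) + 1220433) = (2529610 + 346779)*((8 + (-6 - 3*12))**2 + 1220433) = 2876389*((8 + (-6 - 36))**2 + 1220433) = 2876389*((8 - 42)**2 + 1220433) = 2876389*((-34)**2 + 1220433) = 2876389*(1156 + 1220433) = 2876389*1221589 = 3513765162121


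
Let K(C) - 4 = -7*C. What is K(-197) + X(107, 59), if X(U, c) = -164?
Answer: 1219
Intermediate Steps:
K(C) = 4 - 7*C
K(-197) + X(107, 59) = (4 - 7*(-197)) - 164 = (4 + 1379) - 164 = 1383 - 164 = 1219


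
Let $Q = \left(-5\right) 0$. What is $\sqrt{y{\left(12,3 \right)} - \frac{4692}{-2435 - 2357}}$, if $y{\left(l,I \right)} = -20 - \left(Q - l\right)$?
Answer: $\frac{i \sqrt{10076378}}{1198} \approx 2.6497 i$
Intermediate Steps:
$Q = 0$
$y{\left(l,I \right)} = -20 + l$ ($y{\left(l,I \right)} = -20 - \left(0 - l\right) = -20 - - l = -20 + l$)
$\sqrt{y{\left(12,3 \right)} - \frac{4692}{-2435 - 2357}} = \sqrt{\left(-20 + 12\right) - \frac{4692}{-2435 - 2357}} = \sqrt{-8 - \frac{4692}{-2435 - 2357}} = \sqrt{-8 - \frac{4692}{-4792}} = \sqrt{-8 - - \frac{1173}{1198}} = \sqrt{-8 + \frac{1173}{1198}} = \sqrt{- \frac{8411}{1198}} = \frac{i \sqrt{10076378}}{1198}$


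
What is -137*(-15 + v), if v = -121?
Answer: 18632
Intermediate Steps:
-137*(-15 + v) = -137*(-15 - 121) = -137*(-136) = 18632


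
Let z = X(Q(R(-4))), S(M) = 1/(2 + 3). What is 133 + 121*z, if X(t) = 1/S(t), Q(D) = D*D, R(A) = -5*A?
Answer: 738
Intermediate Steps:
S(M) = ⅕ (S(M) = 1/5 = ⅕)
Q(D) = D²
X(t) = 5 (X(t) = 1/(⅕) = 5)
z = 5
133 + 121*z = 133 + 121*5 = 133 + 605 = 738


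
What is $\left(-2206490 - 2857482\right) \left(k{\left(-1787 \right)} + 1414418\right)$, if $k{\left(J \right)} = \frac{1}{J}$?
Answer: $- \frac{12799518210940980}{1787} \approx -7.1626 \cdot 10^{12}$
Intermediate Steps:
$\left(-2206490 - 2857482\right) \left(k{\left(-1787 \right)} + 1414418\right) = \left(-2206490 - 2857482\right) \left(\frac{1}{-1787} + 1414418\right) = - 5063972 \left(- \frac{1}{1787} + 1414418\right) = \left(-5063972\right) \frac{2527564965}{1787} = - \frac{12799518210940980}{1787}$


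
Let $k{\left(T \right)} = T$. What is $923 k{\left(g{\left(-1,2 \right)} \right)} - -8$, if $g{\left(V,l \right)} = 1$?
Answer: $931$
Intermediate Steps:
$923 k{\left(g{\left(-1,2 \right)} \right)} - -8 = 923 \cdot 1 - -8 = 923 + \left(-2 + 10\right) = 923 + 8 = 931$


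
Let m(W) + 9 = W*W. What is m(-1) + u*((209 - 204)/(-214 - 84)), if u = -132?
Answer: -862/149 ≈ -5.7852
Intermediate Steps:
m(W) = -9 + W² (m(W) = -9 + W*W = -9 + W²)
m(-1) + u*((209 - 204)/(-214 - 84)) = (-9 + (-1)²) - 132*(209 - 204)/(-214 - 84) = (-9 + 1) - 660/(-298) = -8 - 660*(-1)/298 = -8 - 132*(-5/298) = -8 + 330/149 = -862/149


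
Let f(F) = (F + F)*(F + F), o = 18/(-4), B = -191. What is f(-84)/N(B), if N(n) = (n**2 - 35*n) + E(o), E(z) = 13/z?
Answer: 63504/97117 ≈ 0.65389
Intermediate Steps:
o = -9/2 (o = 18*(-1/4) = -9/2 ≈ -4.5000)
N(n) = -26/9 + n**2 - 35*n (N(n) = (n**2 - 35*n) + 13/(-9/2) = (n**2 - 35*n) + 13*(-2/9) = (n**2 - 35*n) - 26/9 = -26/9 + n**2 - 35*n)
f(F) = 4*F**2 (f(F) = (2*F)*(2*F) = 4*F**2)
f(-84)/N(B) = (4*(-84)**2)/(-26/9 + (-191)**2 - 35*(-191)) = (4*7056)/(-26/9 + 36481 + 6685) = 28224/(388468/9) = 28224*(9/388468) = 63504/97117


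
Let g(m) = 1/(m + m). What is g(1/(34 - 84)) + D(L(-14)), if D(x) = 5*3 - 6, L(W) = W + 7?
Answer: -16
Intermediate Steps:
L(W) = 7 + W
D(x) = 9 (D(x) = 15 - 6 = 9)
g(m) = 1/(2*m)
g(1/(34 - 84)) + D(L(-14)) = 1/(2*(1/(34 - 84))) + 9 = 1/(2*(1/(-50))) + 9 = 1/(2*(-1/50)) + 9 = (1/2)*(-50) + 9 = -25 + 9 = -16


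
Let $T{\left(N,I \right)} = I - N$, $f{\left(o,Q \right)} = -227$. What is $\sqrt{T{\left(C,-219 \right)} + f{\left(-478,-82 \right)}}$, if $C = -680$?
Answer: $3 \sqrt{26} \approx 15.297$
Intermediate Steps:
$\sqrt{T{\left(C,-219 \right)} + f{\left(-478,-82 \right)}} = \sqrt{\left(-219 - -680\right) - 227} = \sqrt{\left(-219 + 680\right) - 227} = \sqrt{461 - 227} = \sqrt{234} = 3 \sqrt{26}$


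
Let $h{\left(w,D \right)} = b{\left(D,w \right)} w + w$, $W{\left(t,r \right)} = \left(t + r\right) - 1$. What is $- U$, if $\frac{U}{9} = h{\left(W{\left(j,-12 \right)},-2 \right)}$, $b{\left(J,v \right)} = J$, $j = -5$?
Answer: $-162$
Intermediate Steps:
$W{\left(t,r \right)} = -1 + r + t$ ($W{\left(t,r \right)} = \left(r + t\right) - 1 = -1 + r + t$)
$h{\left(w,D \right)} = w + D w$ ($h{\left(w,D \right)} = D w + w = w + D w$)
$U = 162$ ($U = 9 \left(-1 - 12 - 5\right) \left(1 - 2\right) = 9 \left(\left(-18\right) \left(-1\right)\right) = 9 \cdot 18 = 162$)
$- U = \left(-1\right) 162 = -162$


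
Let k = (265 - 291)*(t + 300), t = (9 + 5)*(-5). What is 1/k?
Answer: -1/5980 ≈ -0.00016722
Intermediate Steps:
t = -70 (t = 14*(-5) = -70)
k = -5980 (k = (265 - 291)*(-70 + 300) = -26*230 = -5980)
1/k = 1/(-5980) = -1/5980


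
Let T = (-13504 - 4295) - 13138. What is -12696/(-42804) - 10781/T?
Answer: 71187173/110352279 ≈ 0.64509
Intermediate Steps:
T = -30937 (T = -17799 - 13138 = -30937)
-12696/(-42804) - 10781/T = -12696/(-42804) - 10781/(-30937) = -12696*(-1/42804) - 10781*(-1/30937) = 1058/3567 + 10781/30937 = 71187173/110352279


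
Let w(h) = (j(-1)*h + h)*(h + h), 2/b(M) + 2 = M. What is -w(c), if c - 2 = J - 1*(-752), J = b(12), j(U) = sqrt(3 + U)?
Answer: -28440882/25 - 28440882*sqrt(2)/25 ≈ -2.7465e+6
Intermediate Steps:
b(M) = 2/(-2 + M)
J = 1/5 (J = 2/(-2 + 12) = 2/10 = 2*(1/10) = 1/5 ≈ 0.20000)
c = 3771/5 (c = 2 + (1/5 - 1*(-752)) = 2 + (1/5 + 752) = 2 + 3761/5 = 3771/5 ≈ 754.20)
w(h) = 2*h*(h + h*sqrt(2)) (w(h) = (sqrt(3 - 1)*h + h)*(h + h) = (sqrt(2)*h + h)*(2*h) = (h*sqrt(2) + h)*(2*h) = (h + h*sqrt(2))*(2*h) = 2*h*(h + h*sqrt(2)))
-w(c) = -2*(3771/5)**2*(1 + sqrt(2)) = -2*14220441*(1 + sqrt(2))/25 = -(28440882/25 + 28440882*sqrt(2)/25) = -28440882/25 - 28440882*sqrt(2)/25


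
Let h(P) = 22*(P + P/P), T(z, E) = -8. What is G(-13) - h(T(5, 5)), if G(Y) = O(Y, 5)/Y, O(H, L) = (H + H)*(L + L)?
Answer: 174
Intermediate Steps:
h(P) = 22 + 22*P (h(P) = 22*(P + 1) = 22*(1 + P) = 22 + 22*P)
O(H, L) = 4*H*L (O(H, L) = (2*H)*(2*L) = 4*H*L)
G(Y) = 20 (G(Y) = (4*Y*5)/Y = (20*Y)/Y = 20)
G(-13) - h(T(5, 5)) = 20 - (22 + 22*(-8)) = 20 - (22 - 176) = 20 - 1*(-154) = 20 + 154 = 174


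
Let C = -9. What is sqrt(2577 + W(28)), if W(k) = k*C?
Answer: 5*sqrt(93) ≈ 48.218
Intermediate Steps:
W(k) = -9*k (W(k) = k*(-9) = -9*k)
sqrt(2577 + W(28)) = sqrt(2577 - 9*28) = sqrt(2577 - 252) = sqrt(2325) = 5*sqrt(93)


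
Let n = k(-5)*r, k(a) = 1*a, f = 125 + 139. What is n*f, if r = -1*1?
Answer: 1320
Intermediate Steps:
r = -1
f = 264
k(a) = a
n = 5 (n = -5*(-1) = 5)
n*f = 5*264 = 1320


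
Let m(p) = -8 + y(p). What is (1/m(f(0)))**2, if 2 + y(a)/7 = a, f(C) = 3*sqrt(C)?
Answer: 1/484 ≈ 0.0020661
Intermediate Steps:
y(a) = -14 + 7*a
m(p) = -22 + 7*p (m(p) = -8 + (-14 + 7*p) = -22 + 7*p)
(1/m(f(0)))**2 = (1/(-22 + 7*(3*sqrt(0))))**2 = (1/(-22 + 7*(3*0)))**2 = (1/(-22 + 7*0))**2 = (1/(-22 + 0))**2 = (1/(-22))**2 = (-1/22)**2 = 1/484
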